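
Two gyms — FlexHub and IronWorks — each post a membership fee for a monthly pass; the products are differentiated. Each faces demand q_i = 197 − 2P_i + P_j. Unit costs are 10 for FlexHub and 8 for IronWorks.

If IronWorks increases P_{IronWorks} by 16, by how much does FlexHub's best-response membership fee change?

FlexHub's profit: π = (P_{FlexHub} − 10)(197 − 2P_{FlexHub} + P_{IronWorks}).
∂π/∂P_{FlexHub} = 217 − 4P_{FlexHub} + P_{IronWorks} = 0 ⇒ P_{FlexHub} = 54.25 + 0.25P_{IronWorks}.
The reaction-function slope is 0.25, so a 16-unit rise in P_{IronWorks} moves P_{FlexHub} by 0.25 × 16 = 4. FlexHub's best response rises — the actions are strategic complements.

4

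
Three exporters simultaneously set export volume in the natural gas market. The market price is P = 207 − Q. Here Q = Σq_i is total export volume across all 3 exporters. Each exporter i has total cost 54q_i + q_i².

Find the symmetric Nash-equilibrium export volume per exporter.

A representative exporter's profit is π_i = q_i(207 − Q) − 54q_i − q_i², with Q = q_i + Σ_{j≠i} q_j.
First-order condition: 153 − 4q_i − Σ_{j≠i} q_j = 0.
In a symmetric equilibrium every exporter chooses the same q, so Σ_{j≠i} q_j = 2q. The condition becomes 153 − 6q = 0, giving q = 153/6 = 25.5.

25.5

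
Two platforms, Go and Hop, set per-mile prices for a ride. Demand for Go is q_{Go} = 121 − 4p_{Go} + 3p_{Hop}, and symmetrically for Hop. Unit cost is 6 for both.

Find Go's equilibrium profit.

2116

Go's profit: π = (p_{Go} − 6)(121 − 4p_{Go} + 3p_{Hop}).
∂π/∂p_{Go} = 145 − 8p_{Go} + 3p_{Hop} = 0 ⇒ p_{Go} = 18.125 + 0.375p_{Hop}.
Setting p_{Go} = p_{Hop} in the reaction function: p_{Go} = 18.125 + 0.375p_{Go}, so p_{Go} = 18.125 / 0.625 = 29.
q_{Go} = 121 − 4·29 + 3·29 = 92.
Profit = (29 − 6)·92 = 2116.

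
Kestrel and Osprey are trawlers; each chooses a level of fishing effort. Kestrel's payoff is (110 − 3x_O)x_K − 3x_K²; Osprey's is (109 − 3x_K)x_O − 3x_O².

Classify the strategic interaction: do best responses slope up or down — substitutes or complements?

strategic substitutes

Expanding Kestrel's payoff: 110x_K − 3x_Ox_K − 3x_K².
∂π/∂x_K = 110 − 3x_O − 6x_K = 0, so x_K = 55/3 − 0.5x_O.
The best-response slope dx_K/dx_O = −0.5 < 0: the reaction function is downward-sloping, so the choices are strategic substitutes.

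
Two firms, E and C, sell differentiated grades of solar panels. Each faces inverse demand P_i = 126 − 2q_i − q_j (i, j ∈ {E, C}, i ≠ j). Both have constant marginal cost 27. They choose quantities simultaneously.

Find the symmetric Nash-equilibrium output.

19.8

Firm E's profit: π = q_E(126 − 2q_E − q_C) − 27q_E.
∂π/∂q_E = 99 − 4q_E − q_C = 0 ⇒ q_E = 24.75 − 0.25q_C.
By symmetry q_C = q_E; substituting into the reaction function, 1.25q_E = 24.75 and q_E = 19.8.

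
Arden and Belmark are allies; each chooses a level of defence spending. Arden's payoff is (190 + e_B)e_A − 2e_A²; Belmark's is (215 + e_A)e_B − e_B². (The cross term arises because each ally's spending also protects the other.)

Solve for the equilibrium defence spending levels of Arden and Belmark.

Expanding Arden's payoff: 190e_A + e_Be_A − 2e_A².
∂π/∂e_A = 190 + e_B − 4e_A = 0, so e_A = 47.5 + 0.25e_B.
Likewise for Belmark: e_B = 107.5 + 0.5e_A.
Substituting the second reaction function into the first: e_A = 47.5 + 0.25(107.5 + 0.5e_A), which gives 0.875e_A = 74.375 ⇒ e_A = 85.
Then e_B = 107.5 + 0.5·85 = 150.

85, 150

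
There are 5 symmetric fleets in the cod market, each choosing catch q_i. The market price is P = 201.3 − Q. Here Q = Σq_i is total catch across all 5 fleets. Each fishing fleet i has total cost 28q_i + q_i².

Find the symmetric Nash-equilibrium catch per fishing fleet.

21.6625

A representative fishing fleet's profit is π_i = q_i(201.3 − Q) − 28q_i − q_i², with Q = q_i + Σ_{j≠i} q_j.
First-order condition: 173.3 − 4q_i − Σ_{j≠i} q_j = 0.
Imposing symmetry (q_j = q for all j) turns Σ_{j≠i} q_j into 4q, so 173.3 = 8q and q = 21.6625.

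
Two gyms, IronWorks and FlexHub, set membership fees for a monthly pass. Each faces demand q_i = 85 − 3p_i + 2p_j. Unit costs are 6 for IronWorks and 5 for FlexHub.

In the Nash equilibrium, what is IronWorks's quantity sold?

58.6875

IronWorks's profit: π = (p_{IronWorks} − 6)(85 − 3p_{IronWorks} + 2p_{FlexHub}).
∂π/∂p_{IronWorks} = 103 − 6p_{IronWorks} + 2p_{FlexHub} = 0 ⇒ p_{IronWorks} = 103/6 + (1/3)p_{FlexHub}.
Similarly p_{FlexHub} = 50/3 + (1/3)p_{IronWorks}.
Substituting the second reaction function into the first: p_{IronWorks} = 103/6 + (1/3)(50/3 + (1/3)p_{IronWorks}), which gives (8/9)p_{IronWorks} = 409/18 ⇒ p_{IronWorks} = 25.5625.
Then p_{FlexHub} = 50/3 + (1/3)·25.5625 = 25.1875.
q_{IronWorks} = 85 − 3·25.5625 + 2·25.1875 = 58.6875.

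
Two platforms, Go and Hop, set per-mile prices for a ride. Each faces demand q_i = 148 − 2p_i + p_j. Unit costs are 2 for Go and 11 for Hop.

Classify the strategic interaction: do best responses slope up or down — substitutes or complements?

Go's profit: π = (p_{Go} − 2)(148 − 2p_{Go} + p_{Hop}).
∂π/∂p_{Go} = 152 − 4p_{Go} + p_{Hop} = 0 ⇒ p_{Go} = 38 + 0.25p_{Hop}.
The best-response slope dp_{Go}/dp_{Hop} = 0.25 > 0: the reaction function is upward-sloping, so the choices are strategic complements.

strategic complements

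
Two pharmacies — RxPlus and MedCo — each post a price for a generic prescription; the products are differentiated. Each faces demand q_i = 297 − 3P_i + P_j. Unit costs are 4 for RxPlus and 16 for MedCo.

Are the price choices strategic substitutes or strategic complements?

strategic complements

RxPlus's profit: π = (P_{RxPlus} − 4)(297 − 3P_{RxPlus} + P_{MedCo}).
∂π/∂P_{RxPlus} = 309 − 6P_{RxPlus} + P_{MedCo} = 0 ⇒ P_{RxPlus} = 51.5 + (1/6)P_{MedCo}.
The best-response slope dP_{RxPlus}/dP_{MedCo} = 1/6 > 0: the reaction function is upward-sloping, so the choices are strategic complements.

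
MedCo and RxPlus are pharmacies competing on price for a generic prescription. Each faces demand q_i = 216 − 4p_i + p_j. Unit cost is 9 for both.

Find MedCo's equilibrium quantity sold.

MedCo's profit: π = (p_{MedCo} − 9)(216 − 4p_{MedCo} + p_{RxPlus}).
∂π/∂p_{MedCo} = 252 − 8p_{MedCo} + p_{RxPlus} = 0 ⇒ p_{MedCo} = 31.5 + 0.125p_{RxPlus}.
By symmetry p_{RxPlus} = p_{MedCo}; substituting into the reaction function, 0.875p_{MedCo} = 31.5 and p_{MedCo} = 36.
q_{MedCo} = 216 − 4·36 + 36 = 108.

108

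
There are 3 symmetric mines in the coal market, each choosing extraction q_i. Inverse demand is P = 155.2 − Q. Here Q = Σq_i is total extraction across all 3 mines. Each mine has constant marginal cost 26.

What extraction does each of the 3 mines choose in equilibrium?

32.3

A representative mine's profit is π_i = q_i(155.2 − Q) − 26q_i, with Q = q_i + Σ_{j≠i} q_j.
First-order condition: 129.2 − 2q_i − Σ_{j≠i} q_j = 0.
In a symmetric equilibrium every mine chooses the same q, so Σ_{j≠i} q_j = 2q. The condition becomes 129.2 − 4q = 0, giving q = 129.2/4 = 32.3.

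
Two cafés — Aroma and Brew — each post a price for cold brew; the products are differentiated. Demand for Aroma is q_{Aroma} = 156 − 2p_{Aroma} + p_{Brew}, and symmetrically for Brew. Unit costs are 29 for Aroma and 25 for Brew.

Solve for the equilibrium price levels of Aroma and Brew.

Aroma's profit: π = (p_{Aroma} − 29)(156 − 2p_{Aroma} + p_{Brew}).
∂π/∂p_{Aroma} = 214 − 4p_{Aroma} + p_{Brew} = 0 ⇒ p_{Aroma} = 53.5 + 0.25p_{Brew}.
Similarly p_{Brew} = 51.5 + 0.25p_{Aroma}.
Substituting the second reaction function into the first: p_{Aroma} = 53.5 + 0.25(51.5 + 0.25p_{Aroma}), which gives 0.9375p_{Aroma} = 66.375 ⇒ p_{Aroma} = 70.8.
Then p_{Brew} = 51.5 + 0.25·70.8 = 69.2.

70.8, 69.2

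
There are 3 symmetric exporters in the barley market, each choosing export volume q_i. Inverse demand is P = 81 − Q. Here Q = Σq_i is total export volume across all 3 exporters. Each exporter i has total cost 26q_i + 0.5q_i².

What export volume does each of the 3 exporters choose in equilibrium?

A representative exporter's profit is π_i = q_i(81 − Q) − 26q_i − 0.5q_i², with Q = q_i + Σ_{j≠i} q_j.
First-order condition: 55 − 3q_i − Σ_{j≠i} q_j = 0.
With identical exporters, set every q_j = q: then 55 − 3q − 2q = 0, i.e. q = 55/5 = 11.

11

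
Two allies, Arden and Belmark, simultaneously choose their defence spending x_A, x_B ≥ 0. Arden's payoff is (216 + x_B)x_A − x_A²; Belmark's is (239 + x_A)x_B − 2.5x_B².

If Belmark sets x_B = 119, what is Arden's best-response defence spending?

Expanding Arden's payoff: 216x_A + x_Bx_A − x_A².
∂π/∂x_A = 216 + x_B − 2x_A = 0, so x_A = 108 + 0.5x_B.
At x_B = 119: x_A = 108 + 0.5·119 = 167.5.

167.5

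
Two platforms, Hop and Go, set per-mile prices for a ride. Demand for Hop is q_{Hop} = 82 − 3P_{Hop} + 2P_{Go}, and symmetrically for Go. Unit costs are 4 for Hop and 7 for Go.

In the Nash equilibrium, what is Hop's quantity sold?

60.1875

Hop's profit: π = (P_{Hop} − 4)(82 − 3P_{Hop} + 2P_{Go}).
∂π/∂P_{Hop} = 94 − 6P_{Hop} + 2P_{Go} = 0 ⇒ P_{Hop} = 47/3 + (1/3)P_{Go}.
Similarly P_{Go} = 103/6 + (1/3)P_{Hop}.
Solving the two reaction functions simultaneously: (1 − (1/3)(1/3))P_{Hop} = 47/3 + (1/3)·(103/6), so (8/9)P_{Hop} = 385/18 and P_{Hop} = 24.0625.
Then P_{Go} = 103/6 + (1/3)·24.0625 = 25.1875.
q_{Hop} = 82 − 3·24.0625 + 2·25.1875 = 60.1875.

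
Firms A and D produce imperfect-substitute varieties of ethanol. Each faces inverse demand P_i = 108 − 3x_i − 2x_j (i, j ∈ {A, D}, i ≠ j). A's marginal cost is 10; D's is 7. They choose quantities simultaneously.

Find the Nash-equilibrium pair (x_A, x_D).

12.0625, 12.8125

Firm A's profit: π = x_A(108 − 3x_A − 2x_D) − 10x_A.
∂π/∂x_A = 98 − 6x_A − 2x_D = 0 ⇒ x_A = 49/3 − (1/3)x_D.
Similarly x_D = 101/6 − (1/3)x_A.
Plugging x_D into A's best response: x_A = 49/3 − (1/3)(101/6 − (1/3)x_A) ⇒ (8/9)x_A = 193/18, so x_A = 12.0625.
Then x_D = 101/6 − (1/3)·12.0625 = 12.8125.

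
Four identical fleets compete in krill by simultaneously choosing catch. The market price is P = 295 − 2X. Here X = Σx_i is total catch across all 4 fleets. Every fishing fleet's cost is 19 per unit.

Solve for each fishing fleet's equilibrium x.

A representative fishing fleet's profit is π_i = x_i(295 − 2X) − 19x_i, with X = x_i + Σ_{j≠i} x_j.
First-order condition: 276 − 4x_i − 2Σ_{j≠i} x_j = 0.
With identical fishing fleets, set every x_j = x: then 276 − 4x − 6x = 0, i.e. x = 276/10 = 27.6.

27.6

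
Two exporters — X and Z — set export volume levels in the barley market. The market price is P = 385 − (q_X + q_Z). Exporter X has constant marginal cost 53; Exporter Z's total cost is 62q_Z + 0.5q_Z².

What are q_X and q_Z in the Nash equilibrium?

134.6, 62.8

Exporter X's profit: π = q_X(385 − (q_X + q_Z)) − 53q_X.
∂π/∂q_X = 332 − 2q_X − q_Z = 0, so q_X = 166 − 0.5q_Z.
For Z: ∂π/∂q_Z = 323 − 3q_Z − q_X = 0 ⇒ q_Z = 323/3 − (1/3)q_X.
Solving the two reaction functions simultaneously: (1 − (−0.5)(−1/3))q_X = 166 − 0.5·(323/3), so (5/6)q_X = 673/6 and q_X = 134.6.
Then q_Z = 323/3 − (1/3)·134.6 = 62.8.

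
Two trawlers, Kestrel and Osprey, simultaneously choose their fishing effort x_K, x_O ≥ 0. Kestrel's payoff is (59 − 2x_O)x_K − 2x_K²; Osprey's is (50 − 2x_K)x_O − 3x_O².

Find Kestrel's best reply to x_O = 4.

Expanding Kestrel's payoff: 59x_K − 2x_Ox_K − 2x_K².
∂π/∂x_K = 59 − 2x_O − 4x_K = 0, so x_K = 14.75 − 0.5x_O.
At x_O = 4: x_K = 14.75 − 0.5·4 = 12.75.

12.75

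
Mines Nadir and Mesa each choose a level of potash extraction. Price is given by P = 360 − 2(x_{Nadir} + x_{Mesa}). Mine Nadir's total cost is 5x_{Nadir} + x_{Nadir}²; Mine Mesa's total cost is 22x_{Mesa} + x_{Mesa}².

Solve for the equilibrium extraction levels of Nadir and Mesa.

Mine Nadir's profit: π = x_{Nadir}(360 − 2(x_{Nadir} + x_{Mesa})) − 5x_{Nadir} − x_{Nadir}².
∂π/∂x_{Nadir} = 355 − 6x_{Nadir} − 2x_{Mesa} = 0, so x_{Nadir} = 355/6 − (1/3)x_{Mesa}.
By the same steps for Mesa: x_{Mesa} = 169/3 − (1/3)x_{Nadir}.
Solving the two reaction functions simultaneously: (1 − (−1/3)(−1/3))x_{Nadir} = 355/6 − (1/3)·(169/3), so (8/9)x_{Nadir} = 727/18 and x_{Nadir} = 45.4375.
Then x_{Mesa} = 169/3 − (1/3)·45.4375 = 41.1875.

45.4375, 41.1875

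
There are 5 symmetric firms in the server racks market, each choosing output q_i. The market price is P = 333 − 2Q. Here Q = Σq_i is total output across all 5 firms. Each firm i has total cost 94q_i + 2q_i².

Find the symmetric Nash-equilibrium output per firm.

A representative firm's profit is π_i = q_i(333 − 2Q) − 94q_i − 2q_i², with Q = q_i + Σ_{j≠i} q_j.
First-order condition: 239 − 8q_i − 2Σ_{j≠i} q_j = 0.
In a symmetric equilibrium every firm chooses the same q, so Σ_{j≠i} q_j = 4q. The condition becomes 239 − 16q = 0, giving q = 239/16 = 14.9375.

14.9375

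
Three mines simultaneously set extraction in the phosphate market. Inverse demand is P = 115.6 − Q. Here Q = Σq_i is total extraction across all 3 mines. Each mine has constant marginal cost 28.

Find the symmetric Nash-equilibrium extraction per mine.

21.9

A representative mine's profit is π_i = q_i(115.6 − Q) − 28q_i, with Q = q_i + Σ_{j≠i} q_j.
First-order condition: 87.6 − 2q_i − Σ_{j≠i} q_j = 0.
With identical mines, set every q_j = q: then 87.6 − 2q − 2q = 0, i.e. q = 87.6/4 = 21.9.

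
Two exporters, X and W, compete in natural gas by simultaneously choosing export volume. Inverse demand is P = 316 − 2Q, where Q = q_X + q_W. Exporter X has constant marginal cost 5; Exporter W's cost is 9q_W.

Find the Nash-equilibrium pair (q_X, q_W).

52.5, 50.5

Exporter X's profit: π = q_X(316 − 2(q_X + q_W)) − 5q_X.
∂π/∂q_X = 311 − 4q_X − 2q_W = 0, so q_X = 77.75 − 0.5q_W.
By the same steps for W: q_W = 76.75 − 0.5q_X.
Plugging q_W into X's best response: q_X = 77.75 − 0.5(76.75 − 0.5q_X) ⇒ 0.75q_X = 39.375, so q_X = 52.5.
Then q_W = 76.75 − 0.5·52.5 = 50.5.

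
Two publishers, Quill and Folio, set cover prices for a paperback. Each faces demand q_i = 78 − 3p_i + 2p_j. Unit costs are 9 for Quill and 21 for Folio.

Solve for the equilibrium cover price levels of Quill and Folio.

Quill's profit: π = (p_{Quill} − 9)(78 − 3p_{Quill} + 2p_{Folio}).
∂π/∂p_{Quill} = 105 − 6p_{Quill} + 2p_{Folio} = 0 ⇒ p_{Quill} = 17.5 + (1/3)p_{Folio}.
Similarly p_{Folio} = 23.5 + (1/3)p_{Quill}.
Plugging p_{Folio} into Quill's best response: p_{Quill} = 17.5 + (1/3)(23.5 + (1/3)p_{Quill}) ⇒ (8/9)p_{Quill} = 76/3, so p_{Quill} = 28.5.
Then p_{Folio} = 23.5 + (1/3)·28.5 = 33.

28.5, 33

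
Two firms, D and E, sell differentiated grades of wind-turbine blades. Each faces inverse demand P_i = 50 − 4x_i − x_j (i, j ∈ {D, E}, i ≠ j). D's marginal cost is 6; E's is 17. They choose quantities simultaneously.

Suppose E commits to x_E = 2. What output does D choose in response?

5.25

Firm D's profit: π = x_D(50 − 4x_D − x_E) − 6x_D.
∂π/∂x_D = 44 − 8x_D − x_E = 0 ⇒ x_D = 5.5 − 0.125x_E.
At x_E = 2: x_D = 5.5 − 0.125·2 = 5.25.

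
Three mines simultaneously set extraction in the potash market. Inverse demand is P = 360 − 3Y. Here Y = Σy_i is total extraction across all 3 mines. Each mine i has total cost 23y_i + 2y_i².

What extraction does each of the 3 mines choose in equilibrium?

A representative mine's profit is π_i = y_i(360 − 3Y) − 23y_i − 2y_i², with Y = y_i + Σ_{j≠i} y_j.
First-order condition: 337 − 10y_i − 3Σ_{j≠i} y_j = 0.
Imposing symmetry (y_j = y for all j) turns Σ_{j≠i} y_j into 2y, so 337 = 16y and y = 21.0625.

21.0625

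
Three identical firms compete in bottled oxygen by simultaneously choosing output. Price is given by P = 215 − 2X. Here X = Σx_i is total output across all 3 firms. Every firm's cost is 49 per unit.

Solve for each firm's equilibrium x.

A representative firm's profit is π_i = x_i(215 − 2X) − 49x_i, with X = x_i + Σ_{j≠i} x_j.
First-order condition: 166 − 4x_i − 2Σ_{j≠i} x_j = 0.
In a symmetric equilibrium every firm chooses the same x, so Σ_{j≠i} x_j = 2x. The condition becomes 166 − 8x = 0, giving x = 166/8 = 20.75.

20.75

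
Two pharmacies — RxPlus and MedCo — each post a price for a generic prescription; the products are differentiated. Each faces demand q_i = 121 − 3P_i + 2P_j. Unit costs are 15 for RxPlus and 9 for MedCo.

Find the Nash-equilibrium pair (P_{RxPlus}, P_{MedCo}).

40.375, 38.125

RxPlus's profit: π = (P_{RxPlus} − 15)(121 − 3P_{RxPlus} + 2P_{MedCo}).
∂π/∂P_{RxPlus} = 166 − 6P_{RxPlus} + 2P_{MedCo} = 0 ⇒ P_{RxPlus} = 83/3 + (1/3)P_{MedCo}.
Similarly P_{MedCo} = 74/3 + (1/3)P_{RxPlus}.
Plugging P_{MedCo} into RxPlus's best response: P_{RxPlus} = 83/3 + (1/3)(74/3 + (1/3)P_{RxPlus}) ⇒ (8/9)P_{RxPlus} = 323/9, so P_{RxPlus} = 40.375.
Then P_{MedCo} = 74/3 + (1/3)·40.375 = 38.125.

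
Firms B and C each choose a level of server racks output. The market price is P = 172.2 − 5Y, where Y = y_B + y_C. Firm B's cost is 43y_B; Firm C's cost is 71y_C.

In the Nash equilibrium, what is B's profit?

549.152

Firm B's profit: π = y_B(172.2 − 5(y_B + y_C)) − 43y_B.
∂π/∂y_B = 129.2 − 10y_B − 5y_C = 0, so y_B = 12.92 − 0.5y_C.
By the same steps for C: y_C = 10.12 − 0.5y_B.
Substituting the second reaction function into the first: y_B = 12.92 − 0.5(10.12 − 0.5y_B), which gives 0.75y_B = 7.86 ⇒ y_B = 10.48.
Then y_C = 10.12 − 0.5·10.48 = 4.88.
Price P = 172.2 − 5·15.36 = 95.4.
B's profit: (95.4 − 43)·10.48 = 549.152.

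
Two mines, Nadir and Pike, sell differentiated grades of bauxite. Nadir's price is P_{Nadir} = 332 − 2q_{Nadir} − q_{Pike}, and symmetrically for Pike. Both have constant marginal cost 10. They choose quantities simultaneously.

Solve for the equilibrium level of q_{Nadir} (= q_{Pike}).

64.4

Mine Nadir's profit: π = q_{Nadir}(332 − 2q_{Nadir} − q_{Pike}) − 10q_{Nadir}.
∂π/∂q_{Nadir} = 322 − 4q_{Nadir} − q_{Pike} = 0 ⇒ q_{Nadir} = 80.5 − 0.25q_{Pike}.
The game is symmetric, so in equilibrium q_{Pike} = q_{Nadir}: the reaction function gives 1.25q_{Nadir} = 80.5, hence q_{Nadir} = 64.4.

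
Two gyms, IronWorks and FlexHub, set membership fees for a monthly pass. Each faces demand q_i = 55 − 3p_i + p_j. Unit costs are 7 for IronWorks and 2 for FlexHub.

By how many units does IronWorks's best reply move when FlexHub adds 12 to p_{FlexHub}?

IronWorks's profit: π = (p_{IronWorks} − 7)(55 − 3p_{IronWorks} + p_{FlexHub}).
∂π/∂p_{IronWorks} = 76 − 6p_{IronWorks} + p_{FlexHub} = 0 ⇒ p_{IronWorks} = 38/3 + (1/6)p_{FlexHub}.
The reaction-function slope is 1/6, so a 12-unit rise in p_{FlexHub} moves p_{IronWorks} by 1/6 × 12 = 2. IronWorks's best response rises — the actions are strategic complements.

2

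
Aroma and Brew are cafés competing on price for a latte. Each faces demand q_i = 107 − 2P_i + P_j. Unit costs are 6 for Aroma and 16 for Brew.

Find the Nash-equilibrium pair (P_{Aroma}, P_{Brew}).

Aroma's profit: π = (P_{Aroma} − 6)(107 − 2P_{Aroma} + P_{Brew}).
∂π/∂P_{Aroma} = 119 − 4P_{Aroma} + P_{Brew} = 0 ⇒ P_{Aroma} = 29.75 + 0.25P_{Brew}.
Similarly P_{Brew} = 34.75 + 0.25P_{Aroma}.
Substituting the second reaction function into the first: P_{Aroma} = 29.75 + 0.25(34.75 + 0.25P_{Aroma}), which gives 0.9375P_{Aroma} = 38.4375 ⇒ P_{Aroma} = 41.
Then P_{Brew} = 34.75 + 0.25·41 = 45.

41, 45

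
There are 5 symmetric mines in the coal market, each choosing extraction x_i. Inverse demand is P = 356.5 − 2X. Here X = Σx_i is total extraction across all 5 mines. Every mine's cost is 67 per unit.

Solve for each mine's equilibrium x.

A representative mine's profit is π_i = x_i(356.5 − 2X) − 67x_i, with X = x_i + Σ_{j≠i} x_j.
First-order condition: 289.5 − 4x_i − 2Σ_{j≠i} x_j = 0.
Imposing symmetry (x_j = x for all j) turns Σ_{j≠i} x_j into 4x, so 289.5 = 12x and x = 24.125.

24.125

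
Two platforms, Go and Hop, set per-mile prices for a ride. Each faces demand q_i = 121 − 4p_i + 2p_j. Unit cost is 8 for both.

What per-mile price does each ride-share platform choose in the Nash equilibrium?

25.5

Go's profit: π = (p_{Go} − 8)(121 − 4p_{Go} + 2p_{Hop}).
∂π/∂p_{Go} = 153 − 8p_{Go} + 2p_{Hop} = 0 ⇒ p_{Go} = 19.125 + 0.25p_{Hop}.
The game is symmetric, so in equilibrium p_{Hop} = p_{Go}: the reaction function gives 0.75p_{Go} = 19.125, hence p_{Go} = 25.5.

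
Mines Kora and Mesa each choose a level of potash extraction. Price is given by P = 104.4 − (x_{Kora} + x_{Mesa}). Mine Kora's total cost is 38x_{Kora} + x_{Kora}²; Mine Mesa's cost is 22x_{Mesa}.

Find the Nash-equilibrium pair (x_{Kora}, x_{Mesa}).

7.2, 37.6

Mine Kora's profit: π = x_{Kora}(104.4 − (x_{Kora} + x_{Mesa})) − 38x_{Kora} − x_{Kora}².
∂π/∂x_{Kora} = 66.4 − 4x_{Kora} − x_{Mesa} = 0, so x_{Kora} = 16.6 − 0.25x_{Mesa}.
For Mesa: ∂π/∂x_{Mesa} = 82.4 − 2x_{Mesa} − x_{Kora} = 0 ⇒ x_{Mesa} = 41.2 − 0.5x_{Kora}.
Substituting the second reaction function into the first: x_{Kora} = 16.6 − 0.25(41.2 − 0.5x_{Kora}), which gives 0.875x_{Kora} = 6.3 ⇒ x_{Kora} = 7.2.
Then x_{Mesa} = 41.2 − 0.5·7.2 = 37.6.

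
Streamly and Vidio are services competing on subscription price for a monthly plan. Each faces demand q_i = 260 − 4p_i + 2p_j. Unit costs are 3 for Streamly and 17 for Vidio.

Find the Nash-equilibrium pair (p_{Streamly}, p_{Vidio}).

Streamly's profit: π = (p_{Streamly} − 3)(260 − 4p_{Streamly} + 2p_{Vidio}).
∂π/∂p_{Streamly} = 272 − 8p_{Streamly} + 2p_{Vidio} = 0 ⇒ p_{Streamly} = 34 + 0.25p_{Vidio}.
Similarly p_{Vidio} = 41 + 0.25p_{Streamly}.
Substituting the second reaction function into the first: p_{Streamly} = 34 + 0.25(41 + 0.25p_{Streamly}), which gives 0.9375p_{Streamly} = 44.25 ⇒ p_{Streamly} = 47.2.
Then p_{Vidio} = 41 + 0.25·47.2 = 52.8.

47.2, 52.8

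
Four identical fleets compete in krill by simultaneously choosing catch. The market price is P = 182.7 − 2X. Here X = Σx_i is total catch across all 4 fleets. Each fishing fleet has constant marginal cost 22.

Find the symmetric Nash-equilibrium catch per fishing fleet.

A representative fishing fleet's profit is π_i = x_i(182.7 − 2X) − 22x_i, with X = x_i + Σ_{j≠i} x_j.
First-order condition: 160.7 − 4x_i − 2Σ_{j≠i} x_j = 0.
Imposing symmetry (x_j = x for all j) turns Σ_{j≠i} x_j into 3x, so 160.7 = 10x and x = 16.07.

16.07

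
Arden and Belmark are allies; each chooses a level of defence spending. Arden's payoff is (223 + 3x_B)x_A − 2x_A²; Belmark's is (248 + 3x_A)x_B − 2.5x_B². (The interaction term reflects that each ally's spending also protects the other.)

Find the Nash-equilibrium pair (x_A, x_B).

169, 151

Expanding Arden's payoff: 223x_A + 3x_Bx_A − 2x_A².
∂π/∂x_A = 223 + 3x_B − 4x_A = 0, so x_A = 55.75 + 0.75x_B.
Likewise for Belmark: x_B = 49.6 + 0.6x_A.
Solving the two reaction functions simultaneously: (1 − (0.75)(0.6))x_A = 55.75 + 0.75·49.6, so 0.55x_A = 92.95 and x_A = 169.
Then x_B = 49.6 + 0.6·169 = 151.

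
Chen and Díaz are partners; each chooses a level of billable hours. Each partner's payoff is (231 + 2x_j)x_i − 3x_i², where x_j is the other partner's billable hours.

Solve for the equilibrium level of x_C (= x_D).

Chen's payoff is (231 + 2x_D)x_C − 3x_C².
∂π/∂x_C = 231 + 2x_D − 6x_C = 0, so x_C = 38.5 + (1/3)x_D.
By symmetry x_D = x_C; substituting into the reaction function, (2/3)x_C = 38.5 and x_C = 57.75.

57.75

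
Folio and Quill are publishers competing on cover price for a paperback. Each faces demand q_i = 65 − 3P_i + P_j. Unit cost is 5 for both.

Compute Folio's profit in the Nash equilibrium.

363

Folio's profit: π = (P_{Folio} − 5)(65 − 3P_{Folio} + P_{Quill}).
∂π/∂P_{Folio} = 80 − 6P_{Folio} + P_{Quill} = 0 ⇒ P_{Folio} = 40/3 + (1/6)P_{Quill}.
Setting P_{Folio} = P_{Quill} in the reaction function: P_{Folio} = 40/3 + (1/6)P_{Folio}, so P_{Folio} = (40/3) / (5/6) = 16.
q_{Folio} = 65 − 3·16 + 16 = 33.
Profit = (16 − 5)·33 = 363.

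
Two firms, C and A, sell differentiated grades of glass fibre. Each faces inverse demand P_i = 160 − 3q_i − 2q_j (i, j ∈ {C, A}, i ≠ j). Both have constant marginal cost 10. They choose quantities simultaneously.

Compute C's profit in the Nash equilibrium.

Firm C's profit: π = q_C(160 − 3q_C − 2q_A) − 10q_C.
∂π/∂q_C = 150 − 6q_C − 2q_A = 0 ⇒ q_C = 25 − (1/3)q_A.
Setting q_C = q_A in the reaction function: q_C = 25 − (1/3)q_C, so q_C = 25 / (4/3) = 18.75.
P_C = 160 − 3·18.75 − 2·18.75 = 66.25.
Profit = (66.25 − 10)·18.75 = 1054.6875.

1054.6875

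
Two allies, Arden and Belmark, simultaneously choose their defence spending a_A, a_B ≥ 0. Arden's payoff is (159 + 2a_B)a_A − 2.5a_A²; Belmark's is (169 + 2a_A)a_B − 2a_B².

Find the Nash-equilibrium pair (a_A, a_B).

60.875, 72.6875

Expanding Arden's payoff: 159a_A + 2a_Ba_A − 2.5a_A².
∂π/∂a_A = 159 + 2a_B − 5a_A = 0, so a_A = 31.8 + 0.4a_B.
Likewise for Belmark: a_B = 42.25 + 0.5a_A.
Solving the two reaction functions simultaneously: (1 − (0.4)(0.5))a_A = 31.8 + 0.4·42.25, so 0.8a_A = 48.7 and a_A = 60.875.
Then a_B = 42.25 + 0.5·60.875 = 72.6875.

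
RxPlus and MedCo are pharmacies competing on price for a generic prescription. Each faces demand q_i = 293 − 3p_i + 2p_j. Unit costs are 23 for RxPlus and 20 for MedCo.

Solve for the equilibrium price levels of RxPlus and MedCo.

89.9375, 88.8125

RxPlus's profit: π = (p_{RxPlus} − 23)(293 − 3p_{RxPlus} + 2p_{MedCo}).
∂π/∂p_{RxPlus} = 362 − 6p_{RxPlus} + 2p_{MedCo} = 0 ⇒ p_{RxPlus} = 181/3 + (1/3)p_{MedCo}.
Similarly p_{MedCo} = 353/6 + (1/3)p_{RxPlus}.
Solving the two reaction functions simultaneously: (1 − (1/3)(1/3))p_{RxPlus} = 181/3 + (1/3)·(353/6), so (8/9)p_{RxPlus} = 1439/18 and p_{RxPlus} = 89.9375.
Then p_{MedCo} = 353/6 + (1/3)·89.9375 = 88.8125.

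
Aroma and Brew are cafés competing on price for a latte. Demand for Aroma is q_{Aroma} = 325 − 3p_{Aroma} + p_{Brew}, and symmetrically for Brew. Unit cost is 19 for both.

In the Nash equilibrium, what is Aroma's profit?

Aroma's profit: π = (p_{Aroma} − 19)(325 − 3p_{Aroma} + p_{Brew}).
∂π/∂p_{Aroma} = 382 − 6p_{Aroma} + p_{Brew} = 0 ⇒ p_{Aroma} = 191/3 + (1/6)p_{Brew}.
The game is symmetric, so in equilibrium p_{Brew} = p_{Aroma}: the reaction function gives (5/6)p_{Aroma} = 191/3, hence p_{Aroma} = 76.4.
q_{Aroma} = 325 − 3·76.4 + 76.4 = 172.2.
Profit = (76.4 − 19)·172.2 = 9884.28.

9884.28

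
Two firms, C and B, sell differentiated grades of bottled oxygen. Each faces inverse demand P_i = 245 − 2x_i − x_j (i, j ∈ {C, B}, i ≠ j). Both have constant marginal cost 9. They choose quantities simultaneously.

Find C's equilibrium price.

Firm C's profit: π = x_C(245 − 2x_C − x_B) − 9x_C.
∂π/∂x_C = 236 − 4x_C − x_B = 0 ⇒ x_C = 59 − 0.25x_B.
Setting x_C = x_B in the reaction function: x_C = 59 − 0.25x_C, so x_C = 59 / 1.25 = 47.2.
P_C = 245 − 2·47.2 − 47.2 = 103.4.

103.4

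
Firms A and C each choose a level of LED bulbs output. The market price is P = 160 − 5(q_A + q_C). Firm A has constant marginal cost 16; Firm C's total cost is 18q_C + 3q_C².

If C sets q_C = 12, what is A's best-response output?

8.4

Firm A's profit: π = q_A(160 − 5(q_A + q_C)) − 16q_A.
∂π/∂q_A = 144 − 10q_A − 5q_C = 0, so q_A = 14.4 − 0.5q_C.
At q_C = 12: q_A = 14.4 − 0.5·12 = 8.4.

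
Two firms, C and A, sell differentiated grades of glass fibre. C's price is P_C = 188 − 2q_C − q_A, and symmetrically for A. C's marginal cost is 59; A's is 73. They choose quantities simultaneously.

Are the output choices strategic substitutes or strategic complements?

Firm C's profit: π = q_C(188 − 2q_C − q_A) − 59q_C.
∂π/∂q_C = 129 − 4q_C − q_A = 0 ⇒ q_C = 32.25 − 0.25q_A.
The best-response slope dq_C/dq_A = −0.25 < 0: the reaction function is downward-sloping, so the choices are strategic substitutes.

strategic substitutes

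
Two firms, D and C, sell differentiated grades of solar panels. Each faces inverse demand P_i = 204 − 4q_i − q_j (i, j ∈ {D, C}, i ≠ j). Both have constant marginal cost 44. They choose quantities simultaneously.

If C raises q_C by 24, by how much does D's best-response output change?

-3

Firm D's profit: π = q_D(204 − 4q_D − q_C) − 44q_D.
∂π/∂q_D = 160 − 8q_D − q_C = 0 ⇒ q_D = 20 − 0.125q_C.
The reaction-function slope is −0.125, so a 24-unit rise in q_C moves q_D by −0.125 × 24 = −3. D's best response falls — the actions are strategic substitutes.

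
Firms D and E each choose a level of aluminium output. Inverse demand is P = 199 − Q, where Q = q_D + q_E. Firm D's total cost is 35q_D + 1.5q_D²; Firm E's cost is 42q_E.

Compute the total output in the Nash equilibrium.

88

Firm D's profit: π = q_D(199 − (q_D + q_E)) − 35q_D − 1.5q_D².
∂π/∂q_D = 164 − 5q_D − q_E = 0, so q_D = 32.8 − 0.2q_E.
For E: ∂π/∂q_E = 157 − 2q_E − q_D = 0 ⇒ q_E = 78.5 − 0.5q_D.
Solving the two reaction functions simultaneously: (1 − (−0.2)(−0.5))q_D = 32.8 − 0.2·78.5, so 0.9q_D = 17.1 and q_D = 19.
Then q_E = 78.5 − 0.5·19 = 69.
Total output: 19 + 69 = 88.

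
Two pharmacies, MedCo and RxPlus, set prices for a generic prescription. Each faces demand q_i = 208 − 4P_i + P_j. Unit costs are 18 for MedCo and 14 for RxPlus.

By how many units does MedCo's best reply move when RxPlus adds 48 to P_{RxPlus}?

6

MedCo's profit: π = (P_{MedCo} − 18)(208 − 4P_{MedCo} + P_{RxPlus}).
∂π/∂P_{MedCo} = 280 − 8P_{MedCo} + P_{RxPlus} = 0 ⇒ P_{MedCo} = 35 + 0.125P_{RxPlus}.
The reaction-function slope is 0.125, so a 48-unit rise in P_{RxPlus} moves P_{MedCo} by 0.125 × 48 = 6. MedCo's best response rises — the actions are strategic complements.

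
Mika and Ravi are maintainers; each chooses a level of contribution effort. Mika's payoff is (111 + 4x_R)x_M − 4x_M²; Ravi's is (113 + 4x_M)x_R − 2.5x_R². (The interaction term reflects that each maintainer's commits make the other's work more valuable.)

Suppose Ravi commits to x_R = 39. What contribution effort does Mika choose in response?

Expanding Mika's payoff: 111x_M + 4x_Rx_M − 4x_M².
∂π/∂x_M = 111 + 4x_R − 8x_M = 0, so x_M = 13.875 + 0.5x_R.
At x_R = 39: x_M = 13.875 + 0.5·39 = 33.375.

33.375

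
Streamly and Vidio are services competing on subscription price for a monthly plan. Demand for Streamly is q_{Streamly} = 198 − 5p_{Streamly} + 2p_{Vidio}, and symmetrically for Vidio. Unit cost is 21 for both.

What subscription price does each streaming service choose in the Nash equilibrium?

Streamly's profit: π = (p_{Streamly} − 21)(198 − 5p_{Streamly} + 2p_{Vidio}).
∂π/∂p_{Streamly} = 303 − 10p_{Streamly} + 2p_{Vidio} = 0 ⇒ p_{Streamly} = 30.3 + 0.2p_{Vidio}.
By symmetry p_{Vidio} = p_{Streamly}; substituting into the reaction function, 0.8p_{Streamly} = 30.3 and p_{Streamly} = 37.875.

37.875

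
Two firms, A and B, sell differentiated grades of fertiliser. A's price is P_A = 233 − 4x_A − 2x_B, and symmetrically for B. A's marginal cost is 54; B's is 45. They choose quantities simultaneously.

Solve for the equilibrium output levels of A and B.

Firm A's profit: π = x_A(233 − 4x_A − 2x_B) − 54x_A.
∂π/∂x_A = 179 − 8x_A − 2x_B = 0 ⇒ x_A = 22.375 − 0.25x_B.
Similarly x_B = 23.5 − 0.25x_A.
Solving the two reaction functions simultaneously: (1 − (−0.25)(−0.25))x_A = 22.375 − 0.25·23.5, so 0.9375x_A = 16.5 and x_A = 17.6.
Then x_B = 23.5 − 0.25·17.6 = 19.1.

17.6, 19.1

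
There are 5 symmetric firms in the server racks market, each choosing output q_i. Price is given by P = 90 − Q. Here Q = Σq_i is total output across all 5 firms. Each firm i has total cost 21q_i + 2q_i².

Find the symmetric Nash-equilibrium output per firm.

A representative firm's profit is π_i = q_i(90 − Q) − 21q_i − 2q_i², with Q = q_i + Σ_{j≠i} q_j.
First-order condition: 69 − 6q_i − Σ_{j≠i} q_j = 0.
With identical firms, set every q_j = q: then 69 − 6q − 4q = 0, i.e. q = 69/10 = 6.9.

6.9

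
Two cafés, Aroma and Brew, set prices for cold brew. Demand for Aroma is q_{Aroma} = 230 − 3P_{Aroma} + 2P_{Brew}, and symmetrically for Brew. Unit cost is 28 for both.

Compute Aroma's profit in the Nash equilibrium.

Aroma's profit: π = (P_{Aroma} − 28)(230 − 3P_{Aroma} + 2P_{Brew}).
∂π/∂P_{Aroma} = 314 − 6P_{Aroma} + 2P_{Brew} = 0 ⇒ P_{Aroma} = 157/3 + (1/3)P_{Brew}.
By symmetry P_{Brew} = P_{Aroma}; substituting into the reaction function, (2/3)P_{Aroma} = 157/3 and P_{Aroma} = 78.5.
q_{Aroma} = 230 − 3·78.5 + 2·78.5 = 151.5.
Profit = (78.5 − 28)·151.5 = 7650.75.

7650.75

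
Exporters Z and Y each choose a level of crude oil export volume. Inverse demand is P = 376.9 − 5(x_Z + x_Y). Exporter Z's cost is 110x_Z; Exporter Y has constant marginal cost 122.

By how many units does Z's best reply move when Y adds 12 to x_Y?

-6

Exporter Z's profit: π = x_Z(376.9 − 5(x_Z + x_Y)) − 110x_Z.
∂π/∂x_Z = 266.9 − 10x_Z − 5x_Y = 0, so x_Z = 26.69 − 0.5x_Y.
The reaction-function slope is −0.5, so a 12-unit rise in x_Y moves x_Z by −0.5 × 12 = −6. Z's best response falls — the actions are strategic substitutes.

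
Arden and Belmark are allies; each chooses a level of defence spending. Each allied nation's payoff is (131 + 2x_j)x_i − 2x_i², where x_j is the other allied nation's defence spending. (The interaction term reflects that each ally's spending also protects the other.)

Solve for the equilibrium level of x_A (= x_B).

Arden's payoff is (131 + 2x_B)x_A − 2x_A².
∂π/∂x_A = 131 + 2x_B − 4x_A = 0, so x_A = 32.75 + 0.5x_B.
By symmetry x_B = x_A; substituting into the reaction function, 0.5x_A = 32.75 and x_A = 65.5.

65.5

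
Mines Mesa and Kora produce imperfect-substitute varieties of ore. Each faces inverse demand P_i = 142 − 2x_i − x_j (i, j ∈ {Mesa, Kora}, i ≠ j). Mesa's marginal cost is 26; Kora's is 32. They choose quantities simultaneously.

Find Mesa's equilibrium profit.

1113.92

Mine Mesa's profit: π = x_{Mesa}(142 − 2x_{Mesa} − x_{Kora}) − 26x_{Mesa}.
∂π/∂x_{Mesa} = 116 − 4x_{Mesa} − x_{Kora} = 0 ⇒ x_{Mesa} = 29 − 0.25x_{Kora}.
Similarly x_{Kora} = 27.5 − 0.25x_{Mesa}.
Substituting the second reaction function into the first: x_{Mesa} = 29 − 0.25(27.5 − 0.25x_{Mesa}), which gives 0.9375x_{Mesa} = 22.125 ⇒ x_{Mesa} = 23.6.
Then x_{Kora} = 27.5 − 0.25·23.6 = 21.6.
P_{Mesa} = 142 − 2·23.6 − 21.6 = 73.2.
Profit = (73.2 − 26)·23.6 = 1113.92.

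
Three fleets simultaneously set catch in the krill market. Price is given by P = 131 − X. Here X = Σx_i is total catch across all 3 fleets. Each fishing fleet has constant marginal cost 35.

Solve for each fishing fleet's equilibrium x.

24

A representative fishing fleet's profit is π_i = x_i(131 − X) − 35x_i, with X = x_i + Σ_{j≠i} x_j.
First-order condition: 96 − 2x_i − Σ_{j≠i} x_j = 0.
With identical fishing fleets, set every x_j = x: then 96 − 2x − 2x = 0, i.e. x = 96/4 = 24.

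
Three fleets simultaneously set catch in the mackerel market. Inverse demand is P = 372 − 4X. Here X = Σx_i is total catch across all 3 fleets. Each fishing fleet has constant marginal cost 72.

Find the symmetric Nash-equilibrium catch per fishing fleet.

18.75

A representative fishing fleet's profit is π_i = x_i(372 − 4X) − 72x_i, with X = x_i + Σ_{j≠i} x_j.
First-order condition: 300 − 8x_i − 4Σ_{j≠i} x_j = 0.
In a symmetric equilibrium every fishing fleet chooses the same x, so Σ_{j≠i} x_j = 2x. The condition becomes 300 − 16x = 0, giving x = 300/16 = 18.75.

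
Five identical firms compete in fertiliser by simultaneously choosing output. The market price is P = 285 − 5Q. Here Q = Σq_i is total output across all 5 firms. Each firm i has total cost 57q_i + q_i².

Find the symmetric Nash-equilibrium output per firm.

7.125

A representative firm's profit is π_i = q_i(285 − 5Q) − 57q_i − q_i², with Q = q_i + Σ_{j≠i} q_j.
First-order condition: 228 − 12q_i − 5Σ_{j≠i} q_j = 0.
In a symmetric equilibrium every firm chooses the same q, so Σ_{j≠i} q_j = 4q. The condition becomes 228 − 32q = 0, giving q = 228/32 = 7.125.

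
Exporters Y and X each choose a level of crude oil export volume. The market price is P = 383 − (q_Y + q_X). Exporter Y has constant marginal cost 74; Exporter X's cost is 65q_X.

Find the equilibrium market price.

174

Exporter Y's profit: π = q_Y(383 − (q_Y + q_X)) − 74q_Y.
∂π/∂q_Y = 309 − 2q_Y − q_X = 0, so q_Y = 154.5 − 0.5q_X.
By the same steps for X: q_X = 159 − 0.5q_Y.
Plugging q_X into Y's best response: q_Y = 154.5 − 0.5(159 − 0.5q_Y) ⇒ 0.75q_Y = 75, so q_Y = 100.
Then q_X = 159 − 0.5·100 = 109.
Equilibrium price: P = 383 − 209 = 174.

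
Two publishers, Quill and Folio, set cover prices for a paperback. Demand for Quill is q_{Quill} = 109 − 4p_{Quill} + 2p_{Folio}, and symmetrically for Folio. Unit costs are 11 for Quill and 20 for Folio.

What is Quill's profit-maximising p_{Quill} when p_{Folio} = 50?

31.625

Quill's profit: π = (p_{Quill} − 11)(109 − 4p_{Quill} + 2p_{Folio}).
∂π/∂p_{Quill} = 153 − 8p_{Quill} + 2p_{Folio} = 0 ⇒ p_{Quill} = 19.125 + 0.25p_{Folio}.
At p_{Folio} = 50: p_{Quill} = 19.125 + 0.25·50 = 31.625.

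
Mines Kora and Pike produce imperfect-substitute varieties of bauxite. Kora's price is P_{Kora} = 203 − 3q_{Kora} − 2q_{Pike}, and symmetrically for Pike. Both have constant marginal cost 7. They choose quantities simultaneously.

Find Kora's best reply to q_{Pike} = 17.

Mine Kora's profit: π = q_{Kora}(203 − 3q_{Kora} − 2q_{Pike}) − 7q_{Kora}.
∂π/∂q_{Kora} = 196 − 6q_{Kora} − 2q_{Pike} = 0 ⇒ q_{Kora} = 98/3 − (1/3)q_{Pike}.
At q_{Pike} = 17: q_{Kora} = 98/3 − (1/3)·17 = 27.

27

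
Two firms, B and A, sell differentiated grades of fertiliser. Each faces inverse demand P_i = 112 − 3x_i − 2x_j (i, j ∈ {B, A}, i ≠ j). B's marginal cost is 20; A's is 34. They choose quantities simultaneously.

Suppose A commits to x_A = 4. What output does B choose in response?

Firm B's profit: π = x_B(112 − 3x_B − 2x_A) − 20x_B.
∂π/∂x_B = 92 − 6x_B − 2x_A = 0 ⇒ x_B = 46/3 − (1/3)x_A.
At x_A = 4: x_B = 46/3 − (1/3)·4 = 14.

14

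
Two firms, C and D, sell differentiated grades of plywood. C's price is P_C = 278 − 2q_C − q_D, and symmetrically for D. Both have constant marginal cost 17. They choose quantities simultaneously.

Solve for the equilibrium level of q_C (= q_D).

Firm C's profit: π = q_C(278 − 2q_C − q_D) − 17q_C.
∂π/∂q_C = 261 − 4q_C − q_D = 0 ⇒ q_C = 65.25 − 0.25q_D.
The game is symmetric, so in equilibrium q_D = q_C: the reaction function gives 1.25q_C = 65.25, hence q_C = 52.2.

52.2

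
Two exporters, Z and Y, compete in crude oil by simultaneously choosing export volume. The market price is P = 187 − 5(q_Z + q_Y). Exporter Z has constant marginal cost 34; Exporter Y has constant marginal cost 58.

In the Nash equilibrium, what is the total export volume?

Exporter Z's profit: π = q_Z(187 − 5(q_Z + q_Y)) − 34q_Z.
∂π/∂q_Z = 153 − 10q_Z − 5q_Y = 0, so q_Z = 15.3 − 0.5q_Y.
By the same steps for Y: q_Y = 12.9 − 0.5q_Z.
Plugging q_Y into Z's best response: q_Z = 15.3 − 0.5(12.9 − 0.5q_Z) ⇒ 0.75q_Z = 8.85, so q_Z = 11.8.
Then q_Y = 12.9 − 0.5·11.8 = 7.
Total export volume: 11.8 + 7 = 18.8.

18.8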